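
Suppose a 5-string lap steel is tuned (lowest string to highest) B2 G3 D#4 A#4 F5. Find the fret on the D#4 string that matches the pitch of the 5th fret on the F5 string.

F5 at fret 5 is F5 + 5 semitones = A#5.
The open D#4 string is 14 semitones below the open F5, so the same pitch on the D#4 string lies at fret 5 + 14 = 19.

19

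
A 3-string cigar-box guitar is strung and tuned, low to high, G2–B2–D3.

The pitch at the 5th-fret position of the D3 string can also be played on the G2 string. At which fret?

D3 at fret 5 is D3 + 5 semitones = G3.
The open G2 string is 7 semitones below the open D3, so the same pitch on the G2 string lies at fret 5 + 7 = 12.

12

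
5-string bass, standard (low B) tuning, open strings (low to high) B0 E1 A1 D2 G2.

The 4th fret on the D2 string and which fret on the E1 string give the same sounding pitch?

D2 at fret 4 is D2 + 4 semitones = F♯2.
The open E1 string is 10 semitones below the open D2, so the same pitch on the E1 string lies at fret 4 + 10 = 14.

14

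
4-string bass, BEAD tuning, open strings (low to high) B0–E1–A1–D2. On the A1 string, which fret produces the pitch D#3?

D#3 is 18 semitones above the open A1 (A–A#–B–C–…–C#–D–D#), so it sits at fret 18.

18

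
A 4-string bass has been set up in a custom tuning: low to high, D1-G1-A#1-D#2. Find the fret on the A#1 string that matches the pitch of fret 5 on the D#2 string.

10

D#2 at fret 5 is D#2 + 5 semitones = G#2.
The open A#1 string is 5 semitones below the open D#2, so the same pitch on the A#1 string lies at fret 5 + 5 = 10.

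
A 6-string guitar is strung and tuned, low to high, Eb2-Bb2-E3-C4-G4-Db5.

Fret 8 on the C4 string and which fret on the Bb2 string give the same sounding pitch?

Fret 8 on C4 is MIDI 60 + 8 = 68 (Ab4). On the Bb2 string (open MIDI 46), that pitch is 68 − 46 = fret 22.

22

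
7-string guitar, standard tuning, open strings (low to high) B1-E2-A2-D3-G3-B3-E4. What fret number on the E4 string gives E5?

E5 is 12 semitones above the open E4 (E–F–F#–G–…–D–D#–E), so it sits at fret 12.

12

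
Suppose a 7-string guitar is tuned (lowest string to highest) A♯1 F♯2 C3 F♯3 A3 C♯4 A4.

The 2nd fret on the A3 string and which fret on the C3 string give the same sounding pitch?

11

A3 at fret 2 is A3 + 2 semitones = B3.
The open C3 string is 9 semitones below the open A3, so the same pitch on the C3 string lies at fret 2 + 9 = 11.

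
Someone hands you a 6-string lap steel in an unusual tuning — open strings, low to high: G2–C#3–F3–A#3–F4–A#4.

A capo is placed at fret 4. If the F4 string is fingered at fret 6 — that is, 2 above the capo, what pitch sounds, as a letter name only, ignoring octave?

The capo raises the open F4 by 4 semitones to A4; fretting 2 more gives F4 + 4 + 2 = F4 + 6 semitones, landing on B.

B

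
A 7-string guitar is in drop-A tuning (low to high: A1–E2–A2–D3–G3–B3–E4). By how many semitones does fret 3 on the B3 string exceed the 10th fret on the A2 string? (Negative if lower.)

B3 at fret 3 → D4 (MIDI 62); A2 at fret 10 → G3 (MIDI 55).
62 − 55 = 7, so the two pitches are 7 semitones apart.

7 semitones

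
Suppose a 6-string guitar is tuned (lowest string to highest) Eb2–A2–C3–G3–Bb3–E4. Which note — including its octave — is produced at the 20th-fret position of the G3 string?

The open G3 string plus 20 semitones: G–Ab–A–Bb–…–Db–D–Eb.
The walk passes from B into C 2 times, so the octave number goes from 3 to 5.

Eb5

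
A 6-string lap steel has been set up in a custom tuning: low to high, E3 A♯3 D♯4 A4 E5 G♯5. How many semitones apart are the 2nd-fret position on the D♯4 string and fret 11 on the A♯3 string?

4 semitones

D♯4 at fret 2 → F4 (MIDI 65); A♯3 at fret 11 → A4 (MIDI 69).
65 − 69 = -4, so the two pitches are 4 semitones apart, with A4 the higher.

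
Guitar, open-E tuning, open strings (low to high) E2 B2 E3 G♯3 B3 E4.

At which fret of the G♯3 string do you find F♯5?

22

F♯5 is 22 semitones above the open G♯3 (G#–A–A#–B–…–E–F–F#), so it sits at fret 22.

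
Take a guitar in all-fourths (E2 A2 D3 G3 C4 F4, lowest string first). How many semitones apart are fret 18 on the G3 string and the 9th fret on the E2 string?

G3 at fret 18 → C#5 (MIDI 73); E2 at fret 9 → C#3 (MIDI 49).
73 − 49 = 24, so the two pitches are 24 semitones apart, with C#5 the higher.

24 semitones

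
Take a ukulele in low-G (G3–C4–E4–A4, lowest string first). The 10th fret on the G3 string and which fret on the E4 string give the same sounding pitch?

1

Fret 10 on G3 is MIDI 55 + 10 = 65 (F4). On the E4 string (open MIDI 64), that pitch is 65 − 64 = fret 1.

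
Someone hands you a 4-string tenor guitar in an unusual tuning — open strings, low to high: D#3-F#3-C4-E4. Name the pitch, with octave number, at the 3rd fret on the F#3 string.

A3

Each fret is one semitone, so F#3 + 3 = A3.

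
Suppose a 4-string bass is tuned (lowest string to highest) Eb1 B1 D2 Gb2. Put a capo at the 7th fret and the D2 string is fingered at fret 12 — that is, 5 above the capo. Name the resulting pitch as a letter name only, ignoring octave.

The capo raises the open D2 by 7 semitones to A2; fretting 5 more gives D2 + 7 + 5 = D2 + 12 semitones, landing on D.

D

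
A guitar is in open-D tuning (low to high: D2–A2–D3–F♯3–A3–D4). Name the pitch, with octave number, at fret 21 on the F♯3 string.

The open F♯3 string plus 21 semitones: F#–G–G#–A–…–C#–D–D#.
The walk passes from B into C 2 times, so the octave number goes from 3 to 5.
(Equivalently spelled E♭5.)

D♯5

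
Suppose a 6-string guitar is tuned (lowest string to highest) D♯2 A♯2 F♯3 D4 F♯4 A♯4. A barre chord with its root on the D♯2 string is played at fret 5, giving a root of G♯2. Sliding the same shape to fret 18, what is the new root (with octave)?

A3

Moving from fret 5 to fret 18 shifts the root by 13 semitones.
G♯2 up 13 semitones is A3.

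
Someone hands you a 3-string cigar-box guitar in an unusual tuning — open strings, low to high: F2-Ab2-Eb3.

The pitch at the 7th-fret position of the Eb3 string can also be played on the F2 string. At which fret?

Fret 7 on Eb3 is MIDI 51 + 7 = 58 (Bb3). On the F2 string (open MIDI 41), that pitch is 58 − 41 = fret 17.

17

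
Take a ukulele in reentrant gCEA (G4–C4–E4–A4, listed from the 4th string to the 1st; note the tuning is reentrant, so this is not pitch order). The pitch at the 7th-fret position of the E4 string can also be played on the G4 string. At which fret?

4

Fret 7 on E4 is MIDI 64 + 7 = 71 (B4). On the G4 string (open MIDI 67), that pitch is 71 − 67 = fret 4.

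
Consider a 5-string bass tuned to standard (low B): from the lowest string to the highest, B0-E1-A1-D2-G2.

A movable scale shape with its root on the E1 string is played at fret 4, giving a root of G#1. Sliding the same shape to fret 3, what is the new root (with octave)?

G1

Moving from fret 4 to fret 3 shifts the root by -1 semitone.
G#1 down 1 semitone is G1.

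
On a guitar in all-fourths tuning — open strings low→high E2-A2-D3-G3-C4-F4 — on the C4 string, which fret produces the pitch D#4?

D#4 is 3 semitones above the open C4 (C–C#–D–D#), so it sits at fret 3.

3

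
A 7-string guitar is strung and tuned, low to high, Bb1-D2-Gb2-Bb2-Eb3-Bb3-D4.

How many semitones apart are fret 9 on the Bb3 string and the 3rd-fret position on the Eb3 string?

13 semitones

Bb3 at fret 9 → G4 (MIDI 67); Eb3 at fret 3 → Gb3 (MIDI 54).
67 − 54 = 13, so the two pitches are 13 semitones apart, with G4 the higher.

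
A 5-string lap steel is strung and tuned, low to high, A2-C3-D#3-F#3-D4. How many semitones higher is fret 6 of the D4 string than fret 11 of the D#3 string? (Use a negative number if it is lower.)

D4 at fret 6 → G#4 (MIDI 68); D#3 at fret 11 → D4 (MIDI 62).
68 − 62 = 6, so the two pitches are 6 semitones apart.

6 semitones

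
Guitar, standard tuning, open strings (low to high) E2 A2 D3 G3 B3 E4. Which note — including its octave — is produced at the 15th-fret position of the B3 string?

D5

B3 is MIDI 59. Adding 15 gives 74, which is D5.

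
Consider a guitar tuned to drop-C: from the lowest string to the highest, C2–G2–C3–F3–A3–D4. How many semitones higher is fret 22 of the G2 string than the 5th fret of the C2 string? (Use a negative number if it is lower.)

G2 at fret 22 → F4 (MIDI 65); C2 at fret 5 → F2 (MIDI 41).
65 − 41 = 24, so the two pitches are 24 semitones apart.

24 semitones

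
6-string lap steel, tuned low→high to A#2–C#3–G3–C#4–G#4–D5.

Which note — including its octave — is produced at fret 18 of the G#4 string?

D6

The open G#4 string plus 18 semitones: G#–A–A#–B–…–C–C#–D.
The walk passes from B into C 2 times, so the octave number goes from 4 to 6.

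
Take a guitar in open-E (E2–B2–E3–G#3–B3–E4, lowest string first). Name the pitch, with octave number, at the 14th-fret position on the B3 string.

The open B3 string plus 14 semitones: B–C–C#–D–…–B–C–C#.
The walk passes from B into C 2 times, so the octave number goes from 3 to 5.
(Equivalently spelled Db5.)

C#5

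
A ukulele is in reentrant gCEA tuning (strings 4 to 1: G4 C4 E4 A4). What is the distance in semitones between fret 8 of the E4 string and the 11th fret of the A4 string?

8 semitones

E4 at fret 8 → C5 (MIDI 72); A4 at fret 11 → G#5 (MIDI 80).
72 − 80 = -8, so the two pitches are 8 semitones apart, with G#5 the higher.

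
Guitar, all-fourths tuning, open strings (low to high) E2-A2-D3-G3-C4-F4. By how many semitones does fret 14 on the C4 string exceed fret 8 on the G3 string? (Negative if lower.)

11 semitones

C4 at fret 14 → D5 (MIDI 74); G3 at fret 8 → D#4 (MIDI 63).
74 − 63 = 11, so the two pitches are 11 semitones apart.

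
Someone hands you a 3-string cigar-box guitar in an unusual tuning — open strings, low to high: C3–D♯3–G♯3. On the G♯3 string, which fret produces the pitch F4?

9

F4 is 9 semitones above the open G♯3 (G#–A–A#–B–C–C#–D–D#–E–F), so it sits at fret 9.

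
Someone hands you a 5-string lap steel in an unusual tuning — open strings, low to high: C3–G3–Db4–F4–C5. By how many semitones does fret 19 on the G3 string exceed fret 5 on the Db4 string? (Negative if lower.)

8 semitones

G3 at fret 19 → D5 (MIDI 74); Db4 at fret 5 → Gb4 (MIDI 66).
74 − 66 = 8, so the two pitches are 8 semitones apart.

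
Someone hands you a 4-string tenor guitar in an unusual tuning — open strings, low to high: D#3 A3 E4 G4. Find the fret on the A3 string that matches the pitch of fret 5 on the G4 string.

Fret 5 on G4 is MIDI 67 + 5 = 72 (C5). On the A3 string (open MIDI 57), that pitch is 72 − 57 = fret 15.

15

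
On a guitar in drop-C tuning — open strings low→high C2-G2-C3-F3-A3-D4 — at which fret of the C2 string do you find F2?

F2 is 5 semitones above the open C2 (C–C#–D–D#–E–F), so it sits at fret 5.

5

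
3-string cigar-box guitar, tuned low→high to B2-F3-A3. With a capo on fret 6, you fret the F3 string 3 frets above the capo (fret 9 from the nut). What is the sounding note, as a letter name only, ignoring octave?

The capo raises the open F3 by 6 semitones to B3; fretting 3 more gives F3 + 6 + 3 = F3 + 9 semitones, landing on D.

D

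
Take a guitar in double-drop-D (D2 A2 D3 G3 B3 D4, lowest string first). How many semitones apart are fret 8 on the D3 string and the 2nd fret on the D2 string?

D3 at fret 8 → A#3 (MIDI 58); D2 at fret 2 → E2 (MIDI 40).
58 − 40 = 18, so the two pitches are 18 semitones apart, with A#3 the higher.

18 semitones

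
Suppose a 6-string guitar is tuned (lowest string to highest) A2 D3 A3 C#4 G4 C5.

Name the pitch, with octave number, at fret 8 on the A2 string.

F3

A2 is MIDI 45. Adding 8 gives 53, which is F3.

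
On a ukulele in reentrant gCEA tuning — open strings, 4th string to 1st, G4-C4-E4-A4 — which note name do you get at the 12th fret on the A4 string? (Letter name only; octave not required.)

A

Each fret is one semitone, so A4 + 12 = A.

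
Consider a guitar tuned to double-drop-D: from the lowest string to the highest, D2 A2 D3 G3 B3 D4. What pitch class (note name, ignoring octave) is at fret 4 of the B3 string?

D#

The open B3 string plus 4 semitones: B–C–C#–D–D#.
(Equivalently spelled Eb.)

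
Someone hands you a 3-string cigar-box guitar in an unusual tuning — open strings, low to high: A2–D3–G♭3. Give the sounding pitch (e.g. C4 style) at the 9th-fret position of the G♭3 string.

G♭3 is MIDI 54. Adding 9 gives 63, which is E♭4.
(Equivalently spelled D♯4.)

E♭4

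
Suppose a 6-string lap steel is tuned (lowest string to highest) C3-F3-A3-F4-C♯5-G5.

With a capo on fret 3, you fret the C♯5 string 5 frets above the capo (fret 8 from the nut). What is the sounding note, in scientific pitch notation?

A5

The capo raises the open C♯5 by 3 semitones to E5; fretting 5 more gives C♯5 + 3 + 5 = C♯5 + 8 semitones = A5.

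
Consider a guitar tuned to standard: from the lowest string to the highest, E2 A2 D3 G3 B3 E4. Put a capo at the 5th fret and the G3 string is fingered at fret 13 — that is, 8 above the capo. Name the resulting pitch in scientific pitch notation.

G#4

The capo raises the open G3 by 5 semitones to C4; fretting 8 more gives G3 + 5 + 8 = G3 + 13 semitones = G#4.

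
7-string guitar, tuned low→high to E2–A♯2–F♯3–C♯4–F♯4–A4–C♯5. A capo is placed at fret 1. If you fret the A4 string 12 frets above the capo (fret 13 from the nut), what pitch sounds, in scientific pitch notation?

The capo raises the open A4 by 1 semitone to A♯4; fretting 12 more gives A4 + 1 + 12 = A4 + 13 semitones = A♯5.

A♯5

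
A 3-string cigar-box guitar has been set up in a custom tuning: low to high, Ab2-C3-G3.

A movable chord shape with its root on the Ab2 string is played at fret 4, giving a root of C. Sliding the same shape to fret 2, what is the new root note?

Bb

Moving from fret 4 to fret 2 shifts the root by -2 semitones.
C down 2 semitones is Bb.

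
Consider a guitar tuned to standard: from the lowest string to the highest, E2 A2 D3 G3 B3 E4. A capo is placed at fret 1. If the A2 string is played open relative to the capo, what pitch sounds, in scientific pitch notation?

A♯2

The capo raises the open A2 by 1 semitone to A♯2; fretting 0 more gives A2 + 1 + 0 = A2 + 1 semitone = A♯2.
(Also written B♭.)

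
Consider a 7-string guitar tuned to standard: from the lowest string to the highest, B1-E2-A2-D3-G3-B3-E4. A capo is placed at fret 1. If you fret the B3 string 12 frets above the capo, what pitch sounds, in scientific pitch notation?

The capo raises the open B3 by 1 semitone to C4; fretting 12 more gives B3 + 1 + 12 = B3 + 13 semitones = C5.

C5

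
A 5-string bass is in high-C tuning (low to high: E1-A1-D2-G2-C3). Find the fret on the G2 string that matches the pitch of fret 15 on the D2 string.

Fret 15 on D2 is MIDI 38 + 15 = 53 (F3). On the G2 string (open MIDI 43), that pitch is 53 − 43 = fret 10.

10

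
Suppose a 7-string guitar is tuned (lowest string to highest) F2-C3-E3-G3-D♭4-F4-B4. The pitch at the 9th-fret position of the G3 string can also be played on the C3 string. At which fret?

16

Fret 9 on G3 is MIDI 55 + 9 = 64 (E4). On the C3 string (open MIDI 48), that pitch is 64 − 48 = fret 16.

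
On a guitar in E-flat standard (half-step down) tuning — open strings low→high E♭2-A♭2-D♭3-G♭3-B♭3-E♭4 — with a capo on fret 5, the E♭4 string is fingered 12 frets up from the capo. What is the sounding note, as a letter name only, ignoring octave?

A♭

The capo raises the open E♭4 by 5 semitones to A♭4; fretting 12 more gives E♭4 + 5 + 12 = E♭4 + 17 semitones, landing on A♭.
(Also written G♯.)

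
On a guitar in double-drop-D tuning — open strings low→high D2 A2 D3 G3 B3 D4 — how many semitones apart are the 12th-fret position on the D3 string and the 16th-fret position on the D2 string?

D3 at fret 12 → D4 (MIDI 62); D2 at fret 16 → F#3 (MIDI 54).
62 − 54 = 8, so the two pitches are 8 semitones apart, with D4 the higher.

8 semitones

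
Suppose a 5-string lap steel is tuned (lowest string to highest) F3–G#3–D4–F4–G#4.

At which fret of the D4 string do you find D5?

12

D5 is 12 semitones above the open D4 (D–D#–E–F–…–C–C#–D), so it sits at fret 12.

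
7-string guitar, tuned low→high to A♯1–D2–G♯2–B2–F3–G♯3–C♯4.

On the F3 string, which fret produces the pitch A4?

16

A4 is 16 semitones above the open F3 (F–F#–G–G#–…–G–G#–A), so it sits at fret 16.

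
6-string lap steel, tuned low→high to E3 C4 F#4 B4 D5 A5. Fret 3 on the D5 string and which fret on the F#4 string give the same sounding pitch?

D5 at fret 3 is D5 + 3 semitones = F5.
The open F#4 string is 8 semitones below the open D5, so the same pitch on the F#4 string lies at fret 3 + 8 = 11.

11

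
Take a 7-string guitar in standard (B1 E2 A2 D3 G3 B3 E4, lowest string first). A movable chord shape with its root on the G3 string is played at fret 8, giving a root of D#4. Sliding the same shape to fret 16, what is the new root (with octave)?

Moving from fret 8 to fret 16 shifts the root by 8 semitones.
D#4 up 8 semitones is B4.

B4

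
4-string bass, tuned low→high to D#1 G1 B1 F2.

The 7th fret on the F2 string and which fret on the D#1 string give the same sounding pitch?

21

F2 at fret 7 is F2 + 7 semitones = C3.
The open D#1 string is 14 semitones below the open F2, so the same pitch on the D#1 string lies at fret 7 + 14 = 21.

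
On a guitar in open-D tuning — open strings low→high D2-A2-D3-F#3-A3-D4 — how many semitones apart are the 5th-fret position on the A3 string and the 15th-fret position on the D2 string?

9 semitones

A3 at fret 5 → D4 (MIDI 62); D2 at fret 15 → F3 (MIDI 53).
62 − 53 = 9, so the two pitches are 9 semitones apart, with D4 the higher.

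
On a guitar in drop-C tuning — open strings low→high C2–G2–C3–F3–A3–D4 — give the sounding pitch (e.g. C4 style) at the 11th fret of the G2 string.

F#3

G2 is MIDI 43. Adding 11 gives 54, which is F#3.
(Equivalently spelled Gb3.)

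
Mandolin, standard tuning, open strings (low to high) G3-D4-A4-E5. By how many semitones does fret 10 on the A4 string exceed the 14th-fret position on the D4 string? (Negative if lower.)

A4 at fret 10 → G5 (MIDI 79); D4 at fret 14 → E5 (MIDI 76).
79 − 76 = 3, so the two pitches are 3 semitones apart.

3 semitones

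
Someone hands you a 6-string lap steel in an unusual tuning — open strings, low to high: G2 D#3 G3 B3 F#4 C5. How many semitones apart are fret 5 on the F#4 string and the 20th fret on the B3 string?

8 semitones

F#4 at fret 5 → B4 (MIDI 71); B3 at fret 20 → G5 (MIDI 79).
71 − 79 = -8, so the two pitches are 8 semitones apart, with G5 the higher.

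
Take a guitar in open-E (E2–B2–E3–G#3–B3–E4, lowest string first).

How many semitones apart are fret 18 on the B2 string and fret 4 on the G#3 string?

B2 at fret 18 → F4 (MIDI 65); G#3 at fret 4 → C4 (MIDI 60).
65 − 60 = 5, so the two pitches are 5 semitones apart, with F4 the higher.

5 semitones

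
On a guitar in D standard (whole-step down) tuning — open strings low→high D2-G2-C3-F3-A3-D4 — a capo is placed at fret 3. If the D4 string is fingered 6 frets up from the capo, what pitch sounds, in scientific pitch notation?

The capo raises the open D4 by 3 semitones to F4; fretting 6 more gives D4 + 3 + 6 = D4 + 9 semitones = B4.

B4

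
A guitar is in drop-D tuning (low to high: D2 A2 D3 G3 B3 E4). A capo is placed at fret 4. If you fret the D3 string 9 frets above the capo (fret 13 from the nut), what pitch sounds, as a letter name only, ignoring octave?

D#

The capo raises the open D3 by 4 semitones to F#3; fretting 9 more gives D3 + 4 + 9 = D3 + 13 semitones, landing on D#.
(Also written Eb.)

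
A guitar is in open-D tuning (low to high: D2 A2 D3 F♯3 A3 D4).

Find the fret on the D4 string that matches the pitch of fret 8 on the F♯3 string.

F♯3 at fret 8 is F♯3 + 8 semitones = D4.
The open D4 string is 8 semitones above the open F♯3, so the same pitch on the D4 string lies at fret 8 − 8 = 0.

0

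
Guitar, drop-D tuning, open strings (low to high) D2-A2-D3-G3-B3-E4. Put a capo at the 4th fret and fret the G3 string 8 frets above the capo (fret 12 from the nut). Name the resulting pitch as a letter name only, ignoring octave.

The capo raises the open G3 by 4 semitones to B3; fretting 8 more gives G3 + 4 + 8 = G3 + 12 semitones, landing on G.

G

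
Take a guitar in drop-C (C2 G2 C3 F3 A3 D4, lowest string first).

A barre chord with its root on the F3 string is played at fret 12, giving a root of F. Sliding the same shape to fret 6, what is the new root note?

B

Moving from fret 12 to fret 6 shifts the root by -6 semitones.
F down 6 semitones is B.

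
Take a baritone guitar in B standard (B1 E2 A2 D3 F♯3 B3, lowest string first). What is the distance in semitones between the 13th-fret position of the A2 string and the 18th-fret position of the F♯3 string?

14 semitones

A2 at fret 13 → A♯3 (MIDI 58); F♯3 at fret 18 → C5 (MIDI 72).
58 − 72 = -14, so the two pitches are 14 semitones apart, with C5 the higher.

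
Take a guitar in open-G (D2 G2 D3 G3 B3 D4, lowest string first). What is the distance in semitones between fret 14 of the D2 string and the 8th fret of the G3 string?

11 semitones

D2 at fret 14 → E3 (MIDI 52); G3 at fret 8 → D#4 (MIDI 63).
52 − 63 = -11, so the two pitches are 11 semitones apart, with D#4 the higher.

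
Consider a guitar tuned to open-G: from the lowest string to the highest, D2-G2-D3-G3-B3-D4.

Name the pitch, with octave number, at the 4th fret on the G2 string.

The open G2 string plus 4 semitones: G–G#–A–A#–B.
No B→C boundary is crossed, so the octave stays at 2.

B2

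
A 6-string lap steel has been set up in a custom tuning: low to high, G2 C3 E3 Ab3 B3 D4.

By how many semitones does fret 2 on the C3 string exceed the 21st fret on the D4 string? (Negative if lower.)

C3 at fret 2 → D3 (MIDI 50); D4 at fret 21 → B5 (MIDI 83).
50 − 83 = -33, so the two pitches are 33 semitones apart.

-33 semitones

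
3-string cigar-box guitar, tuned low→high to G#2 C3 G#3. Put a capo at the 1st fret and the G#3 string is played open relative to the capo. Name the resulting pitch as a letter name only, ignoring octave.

The capo raises the open G#3 by 1 semitone to A3; fretting 0 more gives G#3 + 1 + 0 = G#3 + 1 semitone, landing on A.

A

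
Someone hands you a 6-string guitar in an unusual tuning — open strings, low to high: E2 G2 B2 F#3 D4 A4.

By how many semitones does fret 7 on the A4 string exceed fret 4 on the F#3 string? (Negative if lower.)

A4 at fret 7 → E5 (MIDI 76); F#3 at fret 4 → A#3 (MIDI 58).
76 − 58 = 18, so the two pitches are 18 semitones apart.

18 semitones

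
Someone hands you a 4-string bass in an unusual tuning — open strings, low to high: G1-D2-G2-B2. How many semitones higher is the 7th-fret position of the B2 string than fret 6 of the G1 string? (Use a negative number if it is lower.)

B2 at fret 7 → F#3 (MIDI 54); G1 at fret 6 → C#2 (MIDI 37).
54 − 37 = 17, so the two pitches are 17 semitones apart.

17 semitones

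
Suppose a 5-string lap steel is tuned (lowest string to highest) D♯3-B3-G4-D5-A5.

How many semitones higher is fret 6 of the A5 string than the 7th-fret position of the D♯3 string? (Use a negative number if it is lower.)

A5 at fret 6 → D♯6 (MIDI 87); D♯3 at fret 7 → A♯3 (MIDI 58).
87 − 58 = 29, so the two pitches are 29 semitones apart.

29 semitones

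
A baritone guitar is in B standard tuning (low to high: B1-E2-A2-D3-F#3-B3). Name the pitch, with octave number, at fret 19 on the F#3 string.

C#5

Each fret is one semitone, so F#3 + 19 = C#5.
(Equivalently spelled Db5.)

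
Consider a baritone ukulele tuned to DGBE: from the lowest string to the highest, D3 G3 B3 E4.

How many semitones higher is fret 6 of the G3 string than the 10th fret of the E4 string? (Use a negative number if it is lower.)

G3 at fret 6 → C♯4 (MIDI 61); E4 at fret 10 → D5 (MIDI 74).
61 − 74 = -13, so the two pitches are 13 semitones apart.

-13 semitones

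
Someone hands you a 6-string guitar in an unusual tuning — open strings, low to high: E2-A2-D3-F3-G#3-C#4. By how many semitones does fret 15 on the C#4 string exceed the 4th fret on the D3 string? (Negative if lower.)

22 semitones

C#4 at fret 15 → E5 (MIDI 76); D3 at fret 4 → F#3 (MIDI 54).
76 − 54 = 22, so the two pitches are 22 semitones apart.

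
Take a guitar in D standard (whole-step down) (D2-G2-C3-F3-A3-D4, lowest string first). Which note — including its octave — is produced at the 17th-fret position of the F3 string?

F3 is MIDI 53. Adding 17 gives 70, which is A#4.
(Equivalently spelled Bb4.)

A#4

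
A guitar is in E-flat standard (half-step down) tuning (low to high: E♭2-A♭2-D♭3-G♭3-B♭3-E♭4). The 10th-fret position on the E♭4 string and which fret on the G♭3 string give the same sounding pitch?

19

Fret 10 on E♭4 is MIDI 63 + 10 = 73 (D♭5). On the G♭3 string (open MIDI 54), that pitch is 73 − 54 = fret 19.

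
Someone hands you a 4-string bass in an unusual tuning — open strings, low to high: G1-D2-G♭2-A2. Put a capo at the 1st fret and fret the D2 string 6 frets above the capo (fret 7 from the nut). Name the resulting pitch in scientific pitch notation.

A2

The capo raises the open D2 by 1 semitone to E♭2; fretting 6 more gives D2 + 1 + 6 = D2 + 7 semitones = A2.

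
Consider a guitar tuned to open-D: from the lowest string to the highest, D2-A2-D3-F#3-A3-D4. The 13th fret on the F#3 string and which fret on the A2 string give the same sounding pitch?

F#3 at fret 13 is F#3 + 13 semitones = G4.
The open A2 string is 9 semitones below the open F#3, so the same pitch on the A2 string lies at fret 13 + 9 = 22.

22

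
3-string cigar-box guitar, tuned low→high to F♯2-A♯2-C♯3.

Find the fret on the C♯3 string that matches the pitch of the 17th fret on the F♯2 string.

10

Fret 17 on F♯2 is MIDI 42 + 17 = 59 (B3). On the C♯3 string (open MIDI 49), that pitch is 59 − 49 = fret 10.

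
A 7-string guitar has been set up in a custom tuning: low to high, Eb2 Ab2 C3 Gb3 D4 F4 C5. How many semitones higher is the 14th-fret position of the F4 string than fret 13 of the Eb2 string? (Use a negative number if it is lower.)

F4 at fret 14 → G5 (MIDI 79); Eb2 at fret 13 → E3 (MIDI 52).
79 − 52 = 27, so the two pitches are 27 semitones apart.

27 semitones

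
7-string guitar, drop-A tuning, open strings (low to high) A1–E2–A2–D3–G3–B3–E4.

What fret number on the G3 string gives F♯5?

F♯5 is 23 semitones above the open G3 (G–G#–A–A#–…–E–F–F#), so it sits at fret 23.

23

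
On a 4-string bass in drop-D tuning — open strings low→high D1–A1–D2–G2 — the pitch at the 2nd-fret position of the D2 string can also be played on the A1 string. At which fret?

Fret 2 on D2 is MIDI 38 + 2 = 40 (E2). On the A1 string (open MIDI 33), that pitch is 40 − 33 = fret 7.

7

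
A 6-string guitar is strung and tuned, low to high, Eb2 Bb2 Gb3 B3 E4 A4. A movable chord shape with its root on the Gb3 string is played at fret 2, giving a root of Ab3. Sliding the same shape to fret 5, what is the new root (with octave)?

Moving from fret 2 to fret 5 shifts the root by 3 semitones.
Ab3 up 3 semitones is B3.

B3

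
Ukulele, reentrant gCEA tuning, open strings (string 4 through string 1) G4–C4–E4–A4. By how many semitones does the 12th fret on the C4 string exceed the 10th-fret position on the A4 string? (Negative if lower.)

C4 at fret 12 → C5 (MIDI 72); A4 at fret 10 → G5 (MIDI 79).
72 − 79 = -7, so the two pitches are 7 semitones apart.

-7 semitones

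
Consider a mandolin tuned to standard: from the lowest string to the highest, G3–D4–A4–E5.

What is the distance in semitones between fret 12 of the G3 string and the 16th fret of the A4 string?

18 semitones

G3 at fret 12 → G4 (MIDI 67); A4 at fret 16 → C#6 (MIDI 85).
67 − 85 = -18, so the two pitches are 18 semitones apart, with C#6 the higher.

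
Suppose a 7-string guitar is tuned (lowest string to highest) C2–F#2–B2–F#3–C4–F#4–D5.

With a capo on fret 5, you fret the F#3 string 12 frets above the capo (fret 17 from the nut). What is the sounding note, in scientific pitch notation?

The capo raises the open F#3 by 5 semitones to B3; fretting 12 more gives F#3 + 5 + 12 = F#3 + 17 semitones = B4.

B4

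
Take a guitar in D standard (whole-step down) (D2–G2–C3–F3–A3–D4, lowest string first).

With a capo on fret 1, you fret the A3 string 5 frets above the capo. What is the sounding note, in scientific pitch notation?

The capo raises the open A3 by 1 semitone to A♯3; fretting 5 more gives A3 + 1 + 5 = A3 + 6 semitones = D♯4.

D♯4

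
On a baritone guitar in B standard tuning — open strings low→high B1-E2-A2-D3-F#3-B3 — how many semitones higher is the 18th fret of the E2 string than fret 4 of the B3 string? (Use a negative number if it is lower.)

E2 at fret 18 → A#3 (MIDI 58); B3 at fret 4 → D#4 (MIDI 63).
58 − 63 = -5, so the two pitches are 5 semitones apart.

-5 semitones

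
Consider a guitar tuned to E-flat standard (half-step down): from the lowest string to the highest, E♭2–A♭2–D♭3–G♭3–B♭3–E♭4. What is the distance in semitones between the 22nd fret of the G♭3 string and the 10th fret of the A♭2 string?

22 semitones

G♭3 at fret 22 → E5 (MIDI 76); A♭2 at fret 10 → G♭3 (MIDI 54).
76 − 54 = 22, so the two pitches are 22 semitones apart, with E5 the higher.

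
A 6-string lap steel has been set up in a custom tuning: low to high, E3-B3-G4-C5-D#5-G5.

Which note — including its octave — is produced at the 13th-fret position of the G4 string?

G4 is MIDI 67. Adding 13 gives 80, which is G#5.
(Equivalently spelled Ab5.)

G#5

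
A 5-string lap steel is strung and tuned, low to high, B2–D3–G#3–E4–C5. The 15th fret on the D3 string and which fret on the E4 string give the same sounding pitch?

D3 at fret 15 is D3 + 15 semitones = F4.
The open E4 string is 14 semitones above the open D3, so the same pitch on the E4 string lies at fret 15 − 14 = 1.

1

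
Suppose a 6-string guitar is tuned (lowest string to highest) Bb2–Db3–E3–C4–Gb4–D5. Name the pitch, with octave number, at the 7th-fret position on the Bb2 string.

The open Bb2 string plus 7 semitones: Bb–B–C–Db–D–Eb–E–F.
The walk passes from B into C once, so the octave number goes from 2 to 3.

F3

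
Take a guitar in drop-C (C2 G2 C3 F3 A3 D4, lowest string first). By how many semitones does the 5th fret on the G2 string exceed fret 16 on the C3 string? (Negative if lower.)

G2 at fret 5 → C3 (MIDI 48); C3 at fret 16 → E4 (MIDI 64).
48 − 64 = -16, so the two pitches are 16 semitones apart.

-16 semitones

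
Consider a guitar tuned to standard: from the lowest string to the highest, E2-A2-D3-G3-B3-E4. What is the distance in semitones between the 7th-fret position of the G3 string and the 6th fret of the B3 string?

G3 at fret 7 → D4 (MIDI 62); B3 at fret 6 → F4 (MIDI 65).
62 − 65 = -3, so the two pitches are 3 semitones apart, with F4 the higher.

3 semitones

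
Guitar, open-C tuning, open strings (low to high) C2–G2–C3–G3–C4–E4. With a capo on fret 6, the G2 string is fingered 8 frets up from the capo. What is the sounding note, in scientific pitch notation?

A3

The capo raises the open G2 by 6 semitones to C#3; fretting 8 more gives G2 + 6 + 8 = G2 + 14 semitones = A3.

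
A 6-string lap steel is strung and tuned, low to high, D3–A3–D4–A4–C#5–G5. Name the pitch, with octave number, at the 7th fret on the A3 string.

Each fret is one semitone, so A3 + 7 = E4.

E4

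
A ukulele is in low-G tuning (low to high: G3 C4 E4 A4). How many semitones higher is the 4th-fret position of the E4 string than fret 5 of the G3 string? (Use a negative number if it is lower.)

E4 at fret 4 → G#4 (MIDI 68); G3 at fret 5 → C4 (MIDI 60).
68 − 60 = 8, so the two pitches are 8 semitones apart.

8 semitones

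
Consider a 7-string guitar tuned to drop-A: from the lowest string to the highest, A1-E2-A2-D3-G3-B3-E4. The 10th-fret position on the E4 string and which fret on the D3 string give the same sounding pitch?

Fret 10 on E4 is MIDI 64 + 10 = 74 (D5). On the D3 string (open MIDI 50), that pitch is 74 − 50 = fret 24.

24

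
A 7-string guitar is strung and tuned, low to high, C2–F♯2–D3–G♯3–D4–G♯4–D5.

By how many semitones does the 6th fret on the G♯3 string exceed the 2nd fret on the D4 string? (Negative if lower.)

-2 semitones

G♯3 at fret 6 → D4 (MIDI 62); D4 at fret 2 → E4 (MIDI 64).
62 − 64 = -2, so the two pitches are 2 semitones apart.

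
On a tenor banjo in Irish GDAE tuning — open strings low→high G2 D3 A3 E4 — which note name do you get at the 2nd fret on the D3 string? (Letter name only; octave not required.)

E

D3 is MIDI 50. Adding 2 gives 52; 52 mod 12 = 4, i.e. E.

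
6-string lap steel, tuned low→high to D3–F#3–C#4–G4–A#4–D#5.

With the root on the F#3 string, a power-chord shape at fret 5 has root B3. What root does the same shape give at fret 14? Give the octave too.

G#4

Moving from fret 5 to fret 14 shifts the root by 9 semitones.
B3 up 9 semitones is G#4.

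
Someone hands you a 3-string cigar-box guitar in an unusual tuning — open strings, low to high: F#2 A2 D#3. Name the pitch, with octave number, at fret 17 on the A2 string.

D4

The open A2 string plus 17 semitones: A–A#–B–C–…–C–C#–D.
The walk passes from B into C 2 times, so the octave number goes from 2 to 4.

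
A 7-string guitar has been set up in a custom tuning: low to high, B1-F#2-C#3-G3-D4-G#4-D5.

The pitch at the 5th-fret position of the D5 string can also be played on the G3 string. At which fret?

24

Fret 5 on D5 is MIDI 74 + 5 = 79 (G5). On the G3 string (open MIDI 55), that pitch is 79 − 55 = fret 24.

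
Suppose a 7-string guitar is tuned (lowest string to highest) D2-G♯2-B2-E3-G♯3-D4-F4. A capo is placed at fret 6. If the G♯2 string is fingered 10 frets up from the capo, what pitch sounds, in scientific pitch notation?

C4

The capo raises the open G♯2 by 6 semitones to D3; fretting 10 more gives G♯2 + 6 + 10 = G♯2 + 16 semitones = C4.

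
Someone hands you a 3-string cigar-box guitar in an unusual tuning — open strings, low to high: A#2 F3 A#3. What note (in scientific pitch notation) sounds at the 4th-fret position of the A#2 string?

D3

Each fret is one semitone, so A#2 + 4 = D3.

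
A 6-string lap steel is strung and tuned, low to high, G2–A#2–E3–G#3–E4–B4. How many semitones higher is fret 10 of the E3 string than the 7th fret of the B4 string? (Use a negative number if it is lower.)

-16 semitones

E3 at fret 10 → D4 (MIDI 62); B4 at fret 7 → F#5 (MIDI 78).
62 − 78 = -16, so the two pitches are 16 semitones apart.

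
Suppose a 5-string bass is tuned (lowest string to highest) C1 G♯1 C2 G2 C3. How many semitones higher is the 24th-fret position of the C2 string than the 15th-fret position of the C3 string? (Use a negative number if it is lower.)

-3 semitones

C2 at fret 24 → C4 (MIDI 60); C3 at fret 15 → D♯4 (MIDI 63).
60 − 63 = -3, so the two pitches are 3 semitones apart.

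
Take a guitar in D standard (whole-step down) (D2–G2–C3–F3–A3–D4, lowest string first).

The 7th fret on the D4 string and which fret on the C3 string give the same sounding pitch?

D4 at fret 7 is D4 + 7 semitones = A4.
The open C3 string is 14 semitones below the open D4, so the same pitch on the C3 string lies at fret 7 + 14 = 21.

21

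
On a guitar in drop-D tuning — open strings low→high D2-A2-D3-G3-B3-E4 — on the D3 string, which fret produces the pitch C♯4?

C♯4 is 11 semitones above the open D3 (D–D#–E–F–…–B–C–C#), so it sits at fret 11.

11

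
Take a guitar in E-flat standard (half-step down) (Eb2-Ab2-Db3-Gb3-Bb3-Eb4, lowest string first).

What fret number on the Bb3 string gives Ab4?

10

Ab4 is 10 semitones above the open Bb3 (Bb–B–C–Db–…–Gb–G–Ab), so it sits at fret 10.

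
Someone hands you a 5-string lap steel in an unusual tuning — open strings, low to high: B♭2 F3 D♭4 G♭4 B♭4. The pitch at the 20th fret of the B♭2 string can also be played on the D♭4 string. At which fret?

B♭2 at fret 20 is B♭2 + 20 semitones = G♭4.
The open D♭4 string is 15 semitones above the open B♭2, so the same pitch on the D♭4 string lies at fret 20 − 15 = 5.

5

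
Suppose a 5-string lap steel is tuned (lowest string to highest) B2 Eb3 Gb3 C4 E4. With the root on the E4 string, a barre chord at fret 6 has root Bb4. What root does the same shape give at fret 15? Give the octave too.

G5

Moving from fret 6 to fret 15 shifts the root by 9 semitones.
Bb4 up 9 semitones is G5.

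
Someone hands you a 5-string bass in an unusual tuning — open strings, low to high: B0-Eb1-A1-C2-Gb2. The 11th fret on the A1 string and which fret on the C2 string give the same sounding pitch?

Fret 11 on A1 is MIDI 33 + 11 = 44 (Ab2). On the C2 string (open MIDI 36), that pitch is 44 − 36 = fret 8.

8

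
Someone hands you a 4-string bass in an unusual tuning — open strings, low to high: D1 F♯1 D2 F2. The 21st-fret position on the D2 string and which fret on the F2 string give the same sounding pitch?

18

D2 at fret 21 is D2 + 21 semitones = B3.
The open F2 string is 3 semitones above the open D2, so the same pitch on the F2 string lies at fret 21 − 3 = 18.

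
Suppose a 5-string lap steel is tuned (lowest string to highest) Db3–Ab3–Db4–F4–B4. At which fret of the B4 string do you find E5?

5

E5 is 5 semitones above the open B4 (B–C–Db–D–Eb–E), so it sits at fret 5.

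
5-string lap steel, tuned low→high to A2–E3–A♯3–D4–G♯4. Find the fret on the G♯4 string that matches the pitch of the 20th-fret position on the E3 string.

4

Fret 20 on E3 is MIDI 52 + 20 = 72 (C5). On the G♯4 string (open MIDI 68), that pitch is 72 − 68 = fret 4.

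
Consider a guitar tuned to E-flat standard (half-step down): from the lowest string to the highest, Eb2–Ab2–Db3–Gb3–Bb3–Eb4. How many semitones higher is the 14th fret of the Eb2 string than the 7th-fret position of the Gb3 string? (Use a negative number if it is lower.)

Eb2 at fret 14 → F3 (MIDI 53); Gb3 at fret 7 → Db4 (MIDI 61).
53 − 61 = -8, so the two pitches are 8 semitones apart.

-8 semitones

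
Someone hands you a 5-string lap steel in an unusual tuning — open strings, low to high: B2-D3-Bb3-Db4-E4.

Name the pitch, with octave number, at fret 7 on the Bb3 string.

F4

The open Bb3 string plus 7 semitones: Bb–B–C–Db–D–Eb–E–F.
The walk passes from B into C once, so the octave number goes from 3 to 4.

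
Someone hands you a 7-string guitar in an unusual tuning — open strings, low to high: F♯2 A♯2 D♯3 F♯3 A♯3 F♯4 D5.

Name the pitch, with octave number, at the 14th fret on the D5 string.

Each fret is one semitone, so D5 + 14 = E6.

E6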